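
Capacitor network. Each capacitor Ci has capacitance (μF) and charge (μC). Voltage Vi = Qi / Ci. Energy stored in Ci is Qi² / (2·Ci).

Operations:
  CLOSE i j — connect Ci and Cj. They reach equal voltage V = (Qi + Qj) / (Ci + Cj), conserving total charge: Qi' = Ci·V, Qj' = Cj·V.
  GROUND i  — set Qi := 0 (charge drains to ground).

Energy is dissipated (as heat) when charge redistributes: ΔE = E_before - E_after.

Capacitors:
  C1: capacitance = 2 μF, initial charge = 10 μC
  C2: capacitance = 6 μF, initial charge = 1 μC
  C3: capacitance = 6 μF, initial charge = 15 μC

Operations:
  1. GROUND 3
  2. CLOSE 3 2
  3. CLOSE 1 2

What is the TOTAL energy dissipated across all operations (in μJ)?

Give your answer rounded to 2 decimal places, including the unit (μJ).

Initial: C1(2μF, Q=10μC, V=5.00V), C2(6μF, Q=1μC, V=0.17V), C3(6μF, Q=15μC, V=2.50V)
Op 1: GROUND 3: Q3=0; energy lost=18.750
Op 2: CLOSE 3-2: Q_total=1.00, C_total=12.00, V=0.08; Q3=0.50, Q2=0.50; dissipated=0.042
Op 3: CLOSE 1-2: Q_total=10.50, C_total=8.00, V=1.31; Q1=2.62, Q2=7.88; dissipated=18.130
Total dissipated: 36.922 μJ

Answer: 36.92 μJ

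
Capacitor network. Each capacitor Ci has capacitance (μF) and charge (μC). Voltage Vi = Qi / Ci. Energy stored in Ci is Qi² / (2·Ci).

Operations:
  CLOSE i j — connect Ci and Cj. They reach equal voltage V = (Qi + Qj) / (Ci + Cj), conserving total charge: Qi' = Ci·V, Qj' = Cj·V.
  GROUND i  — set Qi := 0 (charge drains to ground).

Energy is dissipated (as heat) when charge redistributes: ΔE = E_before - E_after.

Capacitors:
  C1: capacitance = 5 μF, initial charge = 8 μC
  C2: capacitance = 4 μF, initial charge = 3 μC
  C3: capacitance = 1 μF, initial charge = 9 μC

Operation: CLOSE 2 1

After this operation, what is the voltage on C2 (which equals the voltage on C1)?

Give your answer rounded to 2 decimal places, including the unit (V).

Answer: 1.22 V

Derivation:
Initial: C1(5μF, Q=8μC, V=1.60V), C2(4μF, Q=3μC, V=0.75V), C3(1μF, Q=9μC, V=9.00V)
Op 1: CLOSE 2-1: Q_total=11.00, C_total=9.00, V=1.22; Q2=4.89, Q1=6.11; dissipated=0.803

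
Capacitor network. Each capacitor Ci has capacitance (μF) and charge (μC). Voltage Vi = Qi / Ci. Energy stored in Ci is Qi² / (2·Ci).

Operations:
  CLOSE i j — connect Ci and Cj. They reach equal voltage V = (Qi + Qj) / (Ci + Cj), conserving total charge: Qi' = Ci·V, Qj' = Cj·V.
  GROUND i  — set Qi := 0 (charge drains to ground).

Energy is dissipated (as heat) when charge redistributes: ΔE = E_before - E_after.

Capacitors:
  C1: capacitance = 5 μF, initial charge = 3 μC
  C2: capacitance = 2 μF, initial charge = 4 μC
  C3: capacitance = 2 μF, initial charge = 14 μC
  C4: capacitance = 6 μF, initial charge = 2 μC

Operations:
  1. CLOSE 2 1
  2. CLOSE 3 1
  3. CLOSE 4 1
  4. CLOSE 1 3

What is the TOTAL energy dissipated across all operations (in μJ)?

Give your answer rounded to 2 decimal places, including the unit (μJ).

Answer: 36.05 μJ

Derivation:
Initial: C1(5μF, Q=3μC, V=0.60V), C2(2μF, Q=4μC, V=2.00V), C3(2μF, Q=14μC, V=7.00V), C4(6μF, Q=2μC, V=0.33V)
Op 1: CLOSE 2-1: Q_total=7.00, C_total=7.00, V=1.00; Q2=2.00, Q1=5.00; dissipated=1.400
Op 2: CLOSE 3-1: Q_total=19.00, C_total=7.00, V=2.71; Q3=5.43, Q1=13.57; dissipated=25.714
Op 3: CLOSE 4-1: Q_total=15.57, C_total=11.00, V=1.42; Q4=8.49, Q1=7.08; dissipated=7.730
Op 4: CLOSE 1-3: Q_total=12.51, C_total=7.00, V=1.79; Q1=8.93, Q3=3.57; dissipated=1.205
Total dissipated: 36.049 μJ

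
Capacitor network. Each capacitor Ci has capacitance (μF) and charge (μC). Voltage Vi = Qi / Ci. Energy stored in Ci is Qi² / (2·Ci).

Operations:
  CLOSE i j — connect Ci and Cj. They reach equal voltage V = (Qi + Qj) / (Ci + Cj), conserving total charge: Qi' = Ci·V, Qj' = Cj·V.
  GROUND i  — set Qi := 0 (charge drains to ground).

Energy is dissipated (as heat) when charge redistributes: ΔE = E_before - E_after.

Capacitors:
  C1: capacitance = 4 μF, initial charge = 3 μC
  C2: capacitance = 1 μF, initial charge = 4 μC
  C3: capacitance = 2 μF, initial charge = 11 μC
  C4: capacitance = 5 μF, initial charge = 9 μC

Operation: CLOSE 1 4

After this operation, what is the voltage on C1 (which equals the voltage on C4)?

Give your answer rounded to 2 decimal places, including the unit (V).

Answer: 1.33 V

Derivation:
Initial: C1(4μF, Q=3μC, V=0.75V), C2(1μF, Q=4μC, V=4.00V), C3(2μF, Q=11μC, V=5.50V), C4(5μF, Q=9μC, V=1.80V)
Op 1: CLOSE 1-4: Q_total=12.00, C_total=9.00, V=1.33; Q1=5.33, Q4=6.67; dissipated=1.225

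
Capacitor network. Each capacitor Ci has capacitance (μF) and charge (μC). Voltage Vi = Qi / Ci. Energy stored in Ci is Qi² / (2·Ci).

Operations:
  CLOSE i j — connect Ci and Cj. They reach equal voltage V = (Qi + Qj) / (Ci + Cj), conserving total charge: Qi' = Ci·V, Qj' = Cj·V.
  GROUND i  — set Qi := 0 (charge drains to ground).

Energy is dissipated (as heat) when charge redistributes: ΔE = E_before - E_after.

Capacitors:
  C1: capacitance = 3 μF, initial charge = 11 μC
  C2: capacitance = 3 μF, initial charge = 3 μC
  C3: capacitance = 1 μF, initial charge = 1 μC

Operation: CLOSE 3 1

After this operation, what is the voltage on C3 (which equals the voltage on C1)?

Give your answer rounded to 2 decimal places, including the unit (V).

Answer: 3.00 V

Derivation:
Initial: C1(3μF, Q=11μC, V=3.67V), C2(3μF, Q=3μC, V=1.00V), C3(1μF, Q=1μC, V=1.00V)
Op 1: CLOSE 3-1: Q_total=12.00, C_total=4.00, V=3.00; Q3=3.00, Q1=9.00; dissipated=2.667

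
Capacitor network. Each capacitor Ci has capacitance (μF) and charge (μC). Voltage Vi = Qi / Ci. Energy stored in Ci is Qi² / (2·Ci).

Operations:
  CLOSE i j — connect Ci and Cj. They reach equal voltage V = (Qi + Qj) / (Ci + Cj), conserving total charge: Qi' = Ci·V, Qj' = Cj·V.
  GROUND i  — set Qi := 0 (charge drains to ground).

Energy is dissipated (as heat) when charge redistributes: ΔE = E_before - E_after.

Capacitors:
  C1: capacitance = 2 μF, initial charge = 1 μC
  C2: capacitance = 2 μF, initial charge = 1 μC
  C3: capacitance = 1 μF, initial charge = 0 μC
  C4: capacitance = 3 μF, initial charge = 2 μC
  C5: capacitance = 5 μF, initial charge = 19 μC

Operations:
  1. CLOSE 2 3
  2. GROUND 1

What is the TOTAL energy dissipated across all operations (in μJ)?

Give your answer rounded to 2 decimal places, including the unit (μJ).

Answer: 0.33 μJ

Derivation:
Initial: C1(2μF, Q=1μC, V=0.50V), C2(2μF, Q=1μC, V=0.50V), C3(1μF, Q=0μC, V=0.00V), C4(3μF, Q=2μC, V=0.67V), C5(5μF, Q=19μC, V=3.80V)
Op 1: CLOSE 2-3: Q_total=1.00, C_total=3.00, V=0.33; Q2=0.67, Q3=0.33; dissipated=0.083
Op 2: GROUND 1: Q1=0; energy lost=0.250
Total dissipated: 0.333 μJ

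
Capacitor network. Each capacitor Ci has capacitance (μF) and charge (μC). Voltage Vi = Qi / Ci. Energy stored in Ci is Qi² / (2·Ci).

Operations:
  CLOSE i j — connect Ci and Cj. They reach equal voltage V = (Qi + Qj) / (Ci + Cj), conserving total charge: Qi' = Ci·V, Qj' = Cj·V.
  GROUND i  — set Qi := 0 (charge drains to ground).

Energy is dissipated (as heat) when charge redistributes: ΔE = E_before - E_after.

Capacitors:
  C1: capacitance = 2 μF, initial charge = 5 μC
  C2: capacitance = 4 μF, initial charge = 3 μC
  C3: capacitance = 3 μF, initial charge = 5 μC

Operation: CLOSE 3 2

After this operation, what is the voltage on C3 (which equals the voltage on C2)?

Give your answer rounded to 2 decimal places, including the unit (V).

Initial: C1(2μF, Q=5μC, V=2.50V), C2(4μF, Q=3μC, V=0.75V), C3(3μF, Q=5μC, V=1.67V)
Op 1: CLOSE 3-2: Q_total=8.00, C_total=7.00, V=1.14; Q3=3.43, Q2=4.57; dissipated=0.720

Answer: 1.14 V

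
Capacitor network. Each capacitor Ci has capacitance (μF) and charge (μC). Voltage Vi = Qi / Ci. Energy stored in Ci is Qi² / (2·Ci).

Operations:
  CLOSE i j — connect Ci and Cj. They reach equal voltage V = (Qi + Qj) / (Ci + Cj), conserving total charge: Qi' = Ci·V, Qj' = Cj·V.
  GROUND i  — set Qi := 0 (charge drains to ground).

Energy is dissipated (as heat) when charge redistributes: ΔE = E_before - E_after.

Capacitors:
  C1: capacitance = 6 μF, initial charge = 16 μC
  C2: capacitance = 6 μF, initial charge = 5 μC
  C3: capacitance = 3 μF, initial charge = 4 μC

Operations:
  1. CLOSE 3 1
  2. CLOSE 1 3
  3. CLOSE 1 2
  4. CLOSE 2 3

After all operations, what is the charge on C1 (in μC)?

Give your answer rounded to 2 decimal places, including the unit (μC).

Initial: C1(6μF, Q=16μC, V=2.67V), C2(6μF, Q=5μC, V=0.83V), C3(3μF, Q=4μC, V=1.33V)
Op 1: CLOSE 3-1: Q_total=20.00, C_total=9.00, V=2.22; Q3=6.67, Q1=13.33; dissipated=1.778
Op 2: CLOSE 1-3: Q_total=20.00, C_total=9.00, V=2.22; Q1=13.33, Q3=6.67; dissipated=0.000
Op 3: CLOSE 1-2: Q_total=18.33, C_total=12.00, V=1.53; Q1=9.17, Q2=9.17; dissipated=2.894
Op 4: CLOSE 2-3: Q_total=15.83, C_total=9.00, V=1.76; Q2=10.56, Q3=5.28; dissipated=0.482
Final charges: Q1=9.17, Q2=10.56, Q3=5.28

Answer: 9.17 μC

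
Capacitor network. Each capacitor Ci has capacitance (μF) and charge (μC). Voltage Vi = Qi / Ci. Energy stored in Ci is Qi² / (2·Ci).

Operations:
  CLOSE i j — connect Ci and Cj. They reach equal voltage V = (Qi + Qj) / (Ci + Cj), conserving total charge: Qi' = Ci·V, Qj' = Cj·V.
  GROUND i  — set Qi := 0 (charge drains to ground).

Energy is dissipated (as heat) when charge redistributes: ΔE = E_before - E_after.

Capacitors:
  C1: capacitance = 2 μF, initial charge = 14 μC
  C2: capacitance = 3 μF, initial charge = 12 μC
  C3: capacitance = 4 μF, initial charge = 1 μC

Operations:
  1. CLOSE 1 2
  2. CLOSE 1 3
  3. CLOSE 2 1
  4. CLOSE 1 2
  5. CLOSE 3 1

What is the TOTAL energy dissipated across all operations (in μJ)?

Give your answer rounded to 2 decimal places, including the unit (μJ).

Answer: 30.88 μJ

Derivation:
Initial: C1(2μF, Q=14μC, V=7.00V), C2(3μF, Q=12μC, V=4.00V), C3(4μF, Q=1μC, V=0.25V)
Op 1: CLOSE 1-2: Q_total=26.00, C_total=5.00, V=5.20; Q1=10.40, Q2=15.60; dissipated=5.400
Op 2: CLOSE 1-3: Q_total=11.40, C_total=6.00, V=1.90; Q1=3.80, Q3=7.60; dissipated=16.335
Op 3: CLOSE 2-1: Q_total=19.40, C_total=5.00, V=3.88; Q2=11.64, Q1=7.76; dissipated=6.534
Op 4: CLOSE 1-2: Q_total=19.40, C_total=5.00, V=3.88; Q1=7.76, Q2=11.64; dissipated=0.000
Op 5: CLOSE 3-1: Q_total=15.36, C_total=6.00, V=2.56; Q3=10.24, Q1=5.12; dissipated=2.614
Total dissipated: 30.883 μJ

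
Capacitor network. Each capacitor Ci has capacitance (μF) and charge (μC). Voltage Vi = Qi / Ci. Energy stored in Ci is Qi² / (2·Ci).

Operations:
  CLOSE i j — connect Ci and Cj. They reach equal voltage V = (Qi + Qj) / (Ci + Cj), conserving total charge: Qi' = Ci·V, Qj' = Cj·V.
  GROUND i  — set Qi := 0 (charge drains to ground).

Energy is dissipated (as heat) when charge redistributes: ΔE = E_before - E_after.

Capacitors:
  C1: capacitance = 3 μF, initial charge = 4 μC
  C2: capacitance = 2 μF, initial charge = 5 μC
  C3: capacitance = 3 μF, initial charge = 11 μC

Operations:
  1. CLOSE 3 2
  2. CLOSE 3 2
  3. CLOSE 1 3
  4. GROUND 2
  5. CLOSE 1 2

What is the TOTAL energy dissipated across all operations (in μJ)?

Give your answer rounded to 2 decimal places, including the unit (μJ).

Answer: 16.75 μJ

Derivation:
Initial: C1(3μF, Q=4μC, V=1.33V), C2(2μF, Q=5μC, V=2.50V), C3(3μF, Q=11μC, V=3.67V)
Op 1: CLOSE 3-2: Q_total=16.00, C_total=5.00, V=3.20; Q3=9.60, Q2=6.40; dissipated=0.817
Op 2: CLOSE 3-2: Q_total=16.00, C_total=5.00, V=3.20; Q3=9.60, Q2=6.40; dissipated=0.000
Op 3: CLOSE 1-3: Q_total=13.60, C_total=6.00, V=2.27; Q1=6.80, Q3=6.80; dissipated=2.613
Op 4: GROUND 2: Q2=0; energy lost=10.240
Op 5: CLOSE 1-2: Q_total=6.80, C_total=5.00, V=1.36; Q1=4.08, Q2=2.72; dissipated=3.083
Total dissipated: 16.753 μJ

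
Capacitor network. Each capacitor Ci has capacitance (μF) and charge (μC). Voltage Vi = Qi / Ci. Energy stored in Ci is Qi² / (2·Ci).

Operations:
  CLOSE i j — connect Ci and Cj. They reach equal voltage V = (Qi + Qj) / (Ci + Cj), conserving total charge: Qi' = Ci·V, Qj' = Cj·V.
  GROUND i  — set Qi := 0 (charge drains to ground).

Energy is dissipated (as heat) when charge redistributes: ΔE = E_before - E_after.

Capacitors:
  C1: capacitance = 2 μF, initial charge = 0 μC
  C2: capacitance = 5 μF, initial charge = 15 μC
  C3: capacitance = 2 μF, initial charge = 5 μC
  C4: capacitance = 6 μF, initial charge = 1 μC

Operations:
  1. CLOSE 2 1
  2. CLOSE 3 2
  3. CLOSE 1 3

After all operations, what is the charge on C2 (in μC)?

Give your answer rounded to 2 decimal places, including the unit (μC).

Initial: C1(2μF, Q=0μC, V=0.00V), C2(5μF, Q=15μC, V=3.00V), C3(2μF, Q=5μC, V=2.50V), C4(6μF, Q=1μC, V=0.17V)
Op 1: CLOSE 2-1: Q_total=15.00, C_total=7.00, V=2.14; Q2=10.71, Q1=4.29; dissipated=6.429
Op 2: CLOSE 3-2: Q_total=15.71, C_total=7.00, V=2.24; Q3=4.49, Q2=11.22; dissipated=0.091
Op 3: CLOSE 1-3: Q_total=8.78, C_total=4.00, V=2.19; Q1=4.39, Q3=4.39; dissipated=0.005
Final charges: Q1=4.39, Q2=11.22, Q3=4.39, Q4=1.00

Answer: 11.22 μC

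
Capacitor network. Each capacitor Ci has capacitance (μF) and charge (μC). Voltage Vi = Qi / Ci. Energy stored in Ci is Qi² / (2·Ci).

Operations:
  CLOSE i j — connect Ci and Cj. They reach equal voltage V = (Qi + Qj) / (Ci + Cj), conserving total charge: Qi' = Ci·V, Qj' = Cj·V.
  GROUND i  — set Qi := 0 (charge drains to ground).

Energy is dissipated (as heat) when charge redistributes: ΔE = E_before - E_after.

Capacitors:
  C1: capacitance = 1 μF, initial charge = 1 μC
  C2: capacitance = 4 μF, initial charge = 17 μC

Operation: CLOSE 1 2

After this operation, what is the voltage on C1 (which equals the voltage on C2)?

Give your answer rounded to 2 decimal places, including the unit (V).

Answer: 3.60 V

Derivation:
Initial: C1(1μF, Q=1μC, V=1.00V), C2(4μF, Q=17μC, V=4.25V)
Op 1: CLOSE 1-2: Q_total=18.00, C_total=5.00, V=3.60; Q1=3.60, Q2=14.40; dissipated=4.225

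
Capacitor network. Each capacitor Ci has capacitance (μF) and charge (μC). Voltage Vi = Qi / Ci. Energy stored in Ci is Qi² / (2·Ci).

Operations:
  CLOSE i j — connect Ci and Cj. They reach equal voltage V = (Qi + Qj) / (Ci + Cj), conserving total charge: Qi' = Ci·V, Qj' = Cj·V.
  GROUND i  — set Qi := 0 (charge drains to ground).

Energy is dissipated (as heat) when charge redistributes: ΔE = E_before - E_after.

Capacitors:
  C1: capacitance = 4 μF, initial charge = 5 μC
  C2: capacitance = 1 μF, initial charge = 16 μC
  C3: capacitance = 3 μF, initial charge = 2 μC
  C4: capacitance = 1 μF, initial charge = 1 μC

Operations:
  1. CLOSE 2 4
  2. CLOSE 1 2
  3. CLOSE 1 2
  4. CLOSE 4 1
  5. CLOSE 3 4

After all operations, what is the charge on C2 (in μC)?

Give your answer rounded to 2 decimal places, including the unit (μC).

Initial: C1(4μF, Q=5μC, V=1.25V), C2(1μF, Q=16μC, V=16.00V), C3(3μF, Q=2μC, V=0.67V), C4(1μF, Q=1μC, V=1.00V)
Op 1: CLOSE 2-4: Q_total=17.00, C_total=2.00, V=8.50; Q2=8.50, Q4=8.50; dissipated=56.250
Op 2: CLOSE 1-2: Q_total=13.50, C_total=5.00, V=2.70; Q1=10.80, Q2=2.70; dissipated=21.025
Op 3: CLOSE 1-2: Q_total=13.50, C_total=5.00, V=2.70; Q1=10.80, Q2=2.70; dissipated=0.000
Op 4: CLOSE 4-1: Q_total=19.30, C_total=5.00, V=3.86; Q4=3.86, Q1=15.44; dissipated=13.456
Op 5: CLOSE 3-4: Q_total=5.86, C_total=4.00, V=1.47; Q3=4.39, Q4=1.47; dissipated=3.824
Final charges: Q1=15.44, Q2=2.70, Q3=4.39, Q4=1.47

Answer: 2.70 μC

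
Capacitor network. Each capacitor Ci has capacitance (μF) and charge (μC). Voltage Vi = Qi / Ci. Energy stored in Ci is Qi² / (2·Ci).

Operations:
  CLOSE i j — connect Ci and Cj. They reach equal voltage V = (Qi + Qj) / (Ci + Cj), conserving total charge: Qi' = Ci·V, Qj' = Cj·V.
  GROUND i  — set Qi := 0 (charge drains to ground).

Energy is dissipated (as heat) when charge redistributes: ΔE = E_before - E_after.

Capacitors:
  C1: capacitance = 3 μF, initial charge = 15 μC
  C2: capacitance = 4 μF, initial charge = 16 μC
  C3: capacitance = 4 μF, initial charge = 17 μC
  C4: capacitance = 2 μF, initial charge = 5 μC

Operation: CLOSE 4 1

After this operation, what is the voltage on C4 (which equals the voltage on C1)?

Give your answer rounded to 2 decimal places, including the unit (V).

Initial: C1(3μF, Q=15μC, V=5.00V), C2(4μF, Q=16μC, V=4.00V), C3(4μF, Q=17μC, V=4.25V), C4(2μF, Q=5μC, V=2.50V)
Op 1: CLOSE 4-1: Q_total=20.00, C_total=5.00, V=4.00; Q4=8.00, Q1=12.00; dissipated=3.750

Answer: 4.00 V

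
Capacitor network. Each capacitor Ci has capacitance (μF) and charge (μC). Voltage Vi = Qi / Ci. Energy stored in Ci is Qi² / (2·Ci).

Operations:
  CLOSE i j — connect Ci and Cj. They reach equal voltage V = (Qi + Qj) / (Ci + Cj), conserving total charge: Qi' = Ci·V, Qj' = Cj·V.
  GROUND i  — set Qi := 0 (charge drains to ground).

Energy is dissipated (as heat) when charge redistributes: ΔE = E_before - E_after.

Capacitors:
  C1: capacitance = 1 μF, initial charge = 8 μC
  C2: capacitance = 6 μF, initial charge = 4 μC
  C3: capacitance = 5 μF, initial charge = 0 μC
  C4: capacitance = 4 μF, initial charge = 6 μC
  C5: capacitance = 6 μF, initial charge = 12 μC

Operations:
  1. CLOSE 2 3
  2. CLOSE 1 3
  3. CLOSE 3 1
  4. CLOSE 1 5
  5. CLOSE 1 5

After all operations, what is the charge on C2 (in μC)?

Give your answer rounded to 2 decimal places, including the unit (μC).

Answer: 2.18 μC

Derivation:
Initial: C1(1μF, Q=8μC, V=8.00V), C2(6μF, Q=4μC, V=0.67V), C3(5μF, Q=0μC, V=0.00V), C4(4μF, Q=6μC, V=1.50V), C5(6μF, Q=12μC, V=2.00V)
Op 1: CLOSE 2-3: Q_total=4.00, C_total=11.00, V=0.36; Q2=2.18, Q3=1.82; dissipated=0.606
Op 2: CLOSE 1-3: Q_total=9.82, C_total=6.00, V=1.64; Q1=1.64, Q3=8.18; dissipated=24.298
Op 3: CLOSE 3-1: Q_total=9.82, C_total=6.00, V=1.64; Q3=8.18, Q1=1.64; dissipated=0.000
Op 4: CLOSE 1-5: Q_total=13.64, C_total=7.00, V=1.95; Q1=1.95, Q5=11.69; dissipated=0.057
Op 5: CLOSE 1-5: Q_total=13.64, C_total=7.00, V=1.95; Q1=1.95, Q5=11.69; dissipated=0.000
Final charges: Q1=1.95, Q2=2.18, Q3=8.18, Q4=6.00, Q5=11.69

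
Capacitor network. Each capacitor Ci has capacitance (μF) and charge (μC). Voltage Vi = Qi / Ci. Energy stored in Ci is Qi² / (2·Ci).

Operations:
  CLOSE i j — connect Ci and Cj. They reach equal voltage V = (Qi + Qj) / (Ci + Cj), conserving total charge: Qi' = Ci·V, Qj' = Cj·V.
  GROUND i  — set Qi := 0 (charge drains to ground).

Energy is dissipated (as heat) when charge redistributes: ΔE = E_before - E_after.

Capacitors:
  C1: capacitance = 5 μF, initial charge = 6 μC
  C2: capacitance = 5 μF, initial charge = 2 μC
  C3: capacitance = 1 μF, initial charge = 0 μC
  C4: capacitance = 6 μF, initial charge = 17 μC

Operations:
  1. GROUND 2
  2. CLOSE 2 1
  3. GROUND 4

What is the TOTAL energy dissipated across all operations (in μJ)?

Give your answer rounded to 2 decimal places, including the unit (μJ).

Initial: C1(5μF, Q=6μC, V=1.20V), C2(5μF, Q=2μC, V=0.40V), C3(1μF, Q=0μC, V=0.00V), C4(6μF, Q=17μC, V=2.83V)
Op 1: GROUND 2: Q2=0; energy lost=0.400
Op 2: CLOSE 2-1: Q_total=6.00, C_total=10.00, V=0.60; Q2=3.00, Q1=3.00; dissipated=1.800
Op 3: GROUND 4: Q4=0; energy lost=24.083
Total dissipated: 26.283 μJ

Answer: 26.28 μJ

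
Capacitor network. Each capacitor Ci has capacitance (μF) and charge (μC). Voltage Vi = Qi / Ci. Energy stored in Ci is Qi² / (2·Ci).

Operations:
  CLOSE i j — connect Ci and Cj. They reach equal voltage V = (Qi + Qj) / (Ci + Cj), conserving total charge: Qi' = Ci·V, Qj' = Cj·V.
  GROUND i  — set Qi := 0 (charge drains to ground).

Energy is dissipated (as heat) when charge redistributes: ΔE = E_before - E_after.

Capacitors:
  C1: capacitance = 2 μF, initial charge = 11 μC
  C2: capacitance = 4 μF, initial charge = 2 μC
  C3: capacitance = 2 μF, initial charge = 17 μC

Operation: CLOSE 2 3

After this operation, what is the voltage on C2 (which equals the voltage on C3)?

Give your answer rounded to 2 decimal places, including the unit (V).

Answer: 3.17 V

Derivation:
Initial: C1(2μF, Q=11μC, V=5.50V), C2(4μF, Q=2μC, V=0.50V), C3(2μF, Q=17μC, V=8.50V)
Op 1: CLOSE 2-3: Q_total=19.00, C_total=6.00, V=3.17; Q2=12.67, Q3=6.33; dissipated=42.667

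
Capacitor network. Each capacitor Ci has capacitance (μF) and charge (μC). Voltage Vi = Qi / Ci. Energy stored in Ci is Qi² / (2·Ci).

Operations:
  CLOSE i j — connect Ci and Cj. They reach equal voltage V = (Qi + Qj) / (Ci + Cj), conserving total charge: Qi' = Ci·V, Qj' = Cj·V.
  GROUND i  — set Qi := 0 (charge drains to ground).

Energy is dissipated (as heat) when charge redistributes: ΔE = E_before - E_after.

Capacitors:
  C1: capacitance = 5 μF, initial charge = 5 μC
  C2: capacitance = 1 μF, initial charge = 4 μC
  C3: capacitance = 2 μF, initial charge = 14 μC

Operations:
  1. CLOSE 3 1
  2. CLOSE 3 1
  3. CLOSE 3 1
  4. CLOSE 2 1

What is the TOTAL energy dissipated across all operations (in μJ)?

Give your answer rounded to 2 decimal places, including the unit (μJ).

Initial: C1(5μF, Q=5μC, V=1.00V), C2(1μF, Q=4μC, V=4.00V), C3(2μF, Q=14μC, V=7.00V)
Op 1: CLOSE 3-1: Q_total=19.00, C_total=7.00, V=2.71; Q3=5.43, Q1=13.57; dissipated=25.714
Op 2: CLOSE 3-1: Q_total=19.00, C_total=7.00, V=2.71; Q3=5.43, Q1=13.57; dissipated=0.000
Op 3: CLOSE 3-1: Q_total=19.00, C_total=7.00, V=2.71; Q3=5.43, Q1=13.57; dissipated=0.000
Op 4: CLOSE 2-1: Q_total=17.57, C_total=6.00, V=2.93; Q2=2.93, Q1=14.64; dissipated=0.689
Total dissipated: 26.403 μJ

Answer: 26.40 μJ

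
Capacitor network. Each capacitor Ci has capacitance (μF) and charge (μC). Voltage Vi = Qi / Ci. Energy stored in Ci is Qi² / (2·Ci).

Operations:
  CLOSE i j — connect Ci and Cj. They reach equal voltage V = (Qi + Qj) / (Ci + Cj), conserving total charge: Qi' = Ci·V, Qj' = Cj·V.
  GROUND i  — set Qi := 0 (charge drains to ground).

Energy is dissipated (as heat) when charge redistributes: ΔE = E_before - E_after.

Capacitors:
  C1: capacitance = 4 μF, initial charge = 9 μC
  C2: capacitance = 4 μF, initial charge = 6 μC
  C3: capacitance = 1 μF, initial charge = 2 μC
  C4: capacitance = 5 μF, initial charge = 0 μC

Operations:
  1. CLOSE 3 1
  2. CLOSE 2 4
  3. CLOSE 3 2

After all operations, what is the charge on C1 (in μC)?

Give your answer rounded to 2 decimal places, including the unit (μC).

Initial: C1(4μF, Q=9μC, V=2.25V), C2(4μF, Q=6μC, V=1.50V), C3(1μF, Q=2μC, V=2.00V), C4(5μF, Q=0μC, V=0.00V)
Op 1: CLOSE 3-1: Q_total=11.00, C_total=5.00, V=2.20; Q3=2.20, Q1=8.80; dissipated=0.025
Op 2: CLOSE 2-4: Q_total=6.00, C_total=9.00, V=0.67; Q2=2.67, Q4=3.33; dissipated=2.500
Op 3: CLOSE 3-2: Q_total=4.87, C_total=5.00, V=0.97; Q3=0.97, Q2=3.89; dissipated=0.940
Final charges: Q1=8.80, Q2=3.89, Q3=0.97, Q4=3.33

Answer: 8.80 μC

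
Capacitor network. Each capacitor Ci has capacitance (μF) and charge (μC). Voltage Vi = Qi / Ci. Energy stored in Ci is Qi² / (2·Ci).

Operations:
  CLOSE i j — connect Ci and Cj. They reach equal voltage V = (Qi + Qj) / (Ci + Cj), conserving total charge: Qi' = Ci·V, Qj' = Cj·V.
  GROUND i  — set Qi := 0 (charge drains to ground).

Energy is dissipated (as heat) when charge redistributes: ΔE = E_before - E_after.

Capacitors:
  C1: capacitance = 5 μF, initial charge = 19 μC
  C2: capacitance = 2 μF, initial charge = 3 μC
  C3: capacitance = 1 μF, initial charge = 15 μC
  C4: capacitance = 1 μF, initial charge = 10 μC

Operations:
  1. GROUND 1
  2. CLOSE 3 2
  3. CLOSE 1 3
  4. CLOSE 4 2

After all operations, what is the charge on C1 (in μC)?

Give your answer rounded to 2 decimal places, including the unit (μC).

Answer: 5.00 μC

Derivation:
Initial: C1(5μF, Q=19μC, V=3.80V), C2(2μF, Q=3μC, V=1.50V), C3(1μF, Q=15μC, V=15.00V), C4(1μF, Q=10μC, V=10.00V)
Op 1: GROUND 1: Q1=0; energy lost=36.100
Op 2: CLOSE 3-2: Q_total=18.00, C_total=3.00, V=6.00; Q3=6.00, Q2=12.00; dissipated=60.750
Op 3: CLOSE 1-3: Q_total=6.00, C_total=6.00, V=1.00; Q1=5.00, Q3=1.00; dissipated=15.000
Op 4: CLOSE 4-2: Q_total=22.00, C_total=3.00, V=7.33; Q4=7.33, Q2=14.67; dissipated=5.333
Final charges: Q1=5.00, Q2=14.67, Q3=1.00, Q4=7.33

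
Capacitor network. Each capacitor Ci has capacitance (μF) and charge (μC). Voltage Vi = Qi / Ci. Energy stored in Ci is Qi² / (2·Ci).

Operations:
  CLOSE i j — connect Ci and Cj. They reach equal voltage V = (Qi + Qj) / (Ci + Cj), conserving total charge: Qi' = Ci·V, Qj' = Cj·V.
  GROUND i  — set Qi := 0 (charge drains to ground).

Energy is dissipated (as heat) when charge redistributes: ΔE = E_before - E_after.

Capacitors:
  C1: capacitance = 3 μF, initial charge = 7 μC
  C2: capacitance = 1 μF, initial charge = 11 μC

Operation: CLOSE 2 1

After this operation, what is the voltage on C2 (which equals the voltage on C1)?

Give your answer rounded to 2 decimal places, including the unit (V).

Initial: C1(3μF, Q=7μC, V=2.33V), C2(1μF, Q=11μC, V=11.00V)
Op 1: CLOSE 2-1: Q_total=18.00, C_total=4.00, V=4.50; Q2=4.50, Q1=13.50; dissipated=28.167

Answer: 4.50 V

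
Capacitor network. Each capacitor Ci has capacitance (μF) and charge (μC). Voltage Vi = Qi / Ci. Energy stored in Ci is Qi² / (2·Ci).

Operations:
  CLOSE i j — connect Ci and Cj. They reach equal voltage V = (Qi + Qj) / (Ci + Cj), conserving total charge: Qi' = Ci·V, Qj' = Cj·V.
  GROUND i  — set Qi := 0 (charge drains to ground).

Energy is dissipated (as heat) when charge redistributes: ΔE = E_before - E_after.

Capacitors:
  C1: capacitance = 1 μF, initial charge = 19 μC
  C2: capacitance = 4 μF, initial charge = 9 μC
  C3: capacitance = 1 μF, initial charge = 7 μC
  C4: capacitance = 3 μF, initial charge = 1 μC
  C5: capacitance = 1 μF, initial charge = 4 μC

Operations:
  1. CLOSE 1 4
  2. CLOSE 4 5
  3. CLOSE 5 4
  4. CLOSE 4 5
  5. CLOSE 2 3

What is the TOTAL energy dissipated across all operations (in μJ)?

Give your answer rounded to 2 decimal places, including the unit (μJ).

Answer: 140.07 μJ

Derivation:
Initial: C1(1μF, Q=19μC, V=19.00V), C2(4μF, Q=9μC, V=2.25V), C3(1μF, Q=7μC, V=7.00V), C4(3μF, Q=1μC, V=0.33V), C5(1μF, Q=4μC, V=4.00V)
Op 1: CLOSE 1-4: Q_total=20.00, C_total=4.00, V=5.00; Q1=5.00, Q4=15.00; dissipated=130.667
Op 2: CLOSE 4-5: Q_total=19.00, C_total=4.00, V=4.75; Q4=14.25, Q5=4.75; dissipated=0.375
Op 3: CLOSE 5-4: Q_total=19.00, C_total=4.00, V=4.75; Q5=4.75, Q4=14.25; dissipated=0.000
Op 4: CLOSE 4-5: Q_total=19.00, C_total=4.00, V=4.75; Q4=14.25, Q5=4.75; dissipated=0.000
Op 5: CLOSE 2-3: Q_total=16.00, C_total=5.00, V=3.20; Q2=12.80, Q3=3.20; dissipated=9.025
Total dissipated: 140.067 μJ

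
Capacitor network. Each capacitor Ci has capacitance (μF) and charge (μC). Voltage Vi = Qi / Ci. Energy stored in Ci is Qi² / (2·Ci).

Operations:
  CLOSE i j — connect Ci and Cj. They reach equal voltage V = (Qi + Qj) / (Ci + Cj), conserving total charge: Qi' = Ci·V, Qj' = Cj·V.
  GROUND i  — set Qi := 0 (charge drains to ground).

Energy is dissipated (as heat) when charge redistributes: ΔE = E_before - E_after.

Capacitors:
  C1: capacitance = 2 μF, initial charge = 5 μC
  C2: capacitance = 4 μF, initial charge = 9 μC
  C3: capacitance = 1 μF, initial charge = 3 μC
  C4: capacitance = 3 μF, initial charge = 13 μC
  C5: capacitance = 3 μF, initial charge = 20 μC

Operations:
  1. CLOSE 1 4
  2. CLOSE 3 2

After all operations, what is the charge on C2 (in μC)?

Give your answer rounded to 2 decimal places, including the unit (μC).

Initial: C1(2μF, Q=5μC, V=2.50V), C2(4μF, Q=9μC, V=2.25V), C3(1μF, Q=3μC, V=3.00V), C4(3μF, Q=13μC, V=4.33V), C5(3μF, Q=20μC, V=6.67V)
Op 1: CLOSE 1-4: Q_total=18.00, C_total=5.00, V=3.60; Q1=7.20, Q4=10.80; dissipated=2.017
Op 2: CLOSE 3-2: Q_total=12.00, C_total=5.00, V=2.40; Q3=2.40, Q2=9.60; dissipated=0.225
Final charges: Q1=7.20, Q2=9.60, Q3=2.40, Q4=10.80, Q5=20.00

Answer: 9.60 μC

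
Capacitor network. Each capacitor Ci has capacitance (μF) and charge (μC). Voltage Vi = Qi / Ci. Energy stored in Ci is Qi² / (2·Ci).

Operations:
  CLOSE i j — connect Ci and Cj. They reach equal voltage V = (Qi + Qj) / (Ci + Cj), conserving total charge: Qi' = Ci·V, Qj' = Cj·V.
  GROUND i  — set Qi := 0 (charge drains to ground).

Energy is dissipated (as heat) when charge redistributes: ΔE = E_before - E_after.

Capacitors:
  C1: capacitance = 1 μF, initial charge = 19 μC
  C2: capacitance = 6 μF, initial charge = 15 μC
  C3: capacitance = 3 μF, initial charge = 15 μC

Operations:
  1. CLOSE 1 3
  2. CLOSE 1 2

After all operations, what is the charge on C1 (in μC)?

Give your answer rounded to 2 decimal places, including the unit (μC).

Answer: 3.36 μC

Derivation:
Initial: C1(1μF, Q=19μC, V=19.00V), C2(6μF, Q=15μC, V=2.50V), C3(3μF, Q=15μC, V=5.00V)
Op 1: CLOSE 1-3: Q_total=34.00, C_total=4.00, V=8.50; Q1=8.50, Q3=25.50; dissipated=73.500
Op 2: CLOSE 1-2: Q_total=23.50, C_total=7.00, V=3.36; Q1=3.36, Q2=20.14; dissipated=15.429
Final charges: Q1=3.36, Q2=20.14, Q3=25.50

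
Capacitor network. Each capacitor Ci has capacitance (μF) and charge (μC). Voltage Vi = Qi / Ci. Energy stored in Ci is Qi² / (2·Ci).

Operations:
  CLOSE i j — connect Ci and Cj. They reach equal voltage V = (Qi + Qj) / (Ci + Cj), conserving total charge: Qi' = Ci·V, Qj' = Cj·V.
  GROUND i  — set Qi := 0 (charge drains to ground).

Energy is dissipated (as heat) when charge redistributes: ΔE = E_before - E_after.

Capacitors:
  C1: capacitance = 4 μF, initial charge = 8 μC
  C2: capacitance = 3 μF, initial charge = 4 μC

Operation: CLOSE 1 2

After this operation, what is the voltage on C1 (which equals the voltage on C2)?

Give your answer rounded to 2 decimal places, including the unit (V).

Initial: C1(4μF, Q=8μC, V=2.00V), C2(3μF, Q=4μC, V=1.33V)
Op 1: CLOSE 1-2: Q_total=12.00, C_total=7.00, V=1.71; Q1=6.86, Q2=5.14; dissipated=0.381

Answer: 1.71 V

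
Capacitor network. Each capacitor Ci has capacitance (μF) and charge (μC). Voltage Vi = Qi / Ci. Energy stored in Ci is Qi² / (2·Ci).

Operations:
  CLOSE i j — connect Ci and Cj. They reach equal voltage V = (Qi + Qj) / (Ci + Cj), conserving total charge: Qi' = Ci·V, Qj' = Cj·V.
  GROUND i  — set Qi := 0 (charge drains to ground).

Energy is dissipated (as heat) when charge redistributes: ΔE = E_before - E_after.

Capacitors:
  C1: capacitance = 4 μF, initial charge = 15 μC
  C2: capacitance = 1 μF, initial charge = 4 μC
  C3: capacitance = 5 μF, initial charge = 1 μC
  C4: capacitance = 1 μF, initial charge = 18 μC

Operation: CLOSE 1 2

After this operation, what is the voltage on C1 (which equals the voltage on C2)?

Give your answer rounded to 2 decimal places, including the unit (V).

Answer: 3.80 V

Derivation:
Initial: C1(4μF, Q=15μC, V=3.75V), C2(1μF, Q=4μC, V=4.00V), C3(5μF, Q=1μC, V=0.20V), C4(1μF, Q=18μC, V=18.00V)
Op 1: CLOSE 1-2: Q_total=19.00, C_total=5.00, V=3.80; Q1=15.20, Q2=3.80; dissipated=0.025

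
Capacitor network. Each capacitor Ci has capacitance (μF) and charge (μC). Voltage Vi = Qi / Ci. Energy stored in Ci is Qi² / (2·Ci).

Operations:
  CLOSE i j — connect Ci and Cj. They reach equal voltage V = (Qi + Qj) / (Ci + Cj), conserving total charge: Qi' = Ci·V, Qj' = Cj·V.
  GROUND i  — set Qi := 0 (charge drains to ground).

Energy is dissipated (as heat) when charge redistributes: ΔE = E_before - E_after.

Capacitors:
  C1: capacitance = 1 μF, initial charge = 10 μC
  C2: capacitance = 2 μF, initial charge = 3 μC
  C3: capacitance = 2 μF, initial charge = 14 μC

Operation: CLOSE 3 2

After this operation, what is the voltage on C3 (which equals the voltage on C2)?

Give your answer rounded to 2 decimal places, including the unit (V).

Initial: C1(1μF, Q=10μC, V=10.00V), C2(2μF, Q=3μC, V=1.50V), C3(2μF, Q=14μC, V=7.00V)
Op 1: CLOSE 3-2: Q_total=17.00, C_total=4.00, V=4.25; Q3=8.50, Q2=8.50; dissipated=15.125

Answer: 4.25 V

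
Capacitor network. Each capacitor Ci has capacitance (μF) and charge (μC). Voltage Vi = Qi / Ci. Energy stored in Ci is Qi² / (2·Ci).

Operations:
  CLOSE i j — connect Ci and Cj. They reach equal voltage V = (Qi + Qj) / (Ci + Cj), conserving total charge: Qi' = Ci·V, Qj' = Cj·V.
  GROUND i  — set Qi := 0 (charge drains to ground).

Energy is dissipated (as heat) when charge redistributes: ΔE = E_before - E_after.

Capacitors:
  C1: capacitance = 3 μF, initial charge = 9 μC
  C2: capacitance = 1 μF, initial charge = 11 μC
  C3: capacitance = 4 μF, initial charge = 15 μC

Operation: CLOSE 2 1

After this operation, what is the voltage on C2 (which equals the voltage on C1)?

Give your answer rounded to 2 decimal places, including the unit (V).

Answer: 5.00 V

Derivation:
Initial: C1(3μF, Q=9μC, V=3.00V), C2(1μF, Q=11μC, V=11.00V), C3(4μF, Q=15μC, V=3.75V)
Op 1: CLOSE 2-1: Q_total=20.00, C_total=4.00, V=5.00; Q2=5.00, Q1=15.00; dissipated=24.000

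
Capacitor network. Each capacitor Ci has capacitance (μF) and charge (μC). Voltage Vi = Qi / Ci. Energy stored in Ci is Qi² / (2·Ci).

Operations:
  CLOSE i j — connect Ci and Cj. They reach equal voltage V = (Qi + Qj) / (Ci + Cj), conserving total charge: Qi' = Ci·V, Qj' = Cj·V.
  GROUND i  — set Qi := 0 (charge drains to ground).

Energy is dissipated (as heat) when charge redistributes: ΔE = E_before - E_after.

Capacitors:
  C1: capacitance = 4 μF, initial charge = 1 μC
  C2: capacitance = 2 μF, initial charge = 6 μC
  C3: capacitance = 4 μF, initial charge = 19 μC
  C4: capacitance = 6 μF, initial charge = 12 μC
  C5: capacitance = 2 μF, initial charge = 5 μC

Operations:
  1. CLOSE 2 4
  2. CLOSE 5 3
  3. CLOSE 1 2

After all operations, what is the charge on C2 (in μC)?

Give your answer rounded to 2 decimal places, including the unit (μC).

Initial: C1(4μF, Q=1μC, V=0.25V), C2(2μF, Q=6μC, V=3.00V), C3(4μF, Q=19μC, V=4.75V), C4(6μF, Q=12μC, V=2.00V), C5(2μF, Q=5μC, V=2.50V)
Op 1: CLOSE 2-4: Q_total=18.00, C_total=8.00, V=2.25; Q2=4.50, Q4=13.50; dissipated=0.750
Op 2: CLOSE 5-3: Q_total=24.00, C_total=6.00, V=4.00; Q5=8.00, Q3=16.00; dissipated=3.375
Op 3: CLOSE 1-2: Q_total=5.50, C_total=6.00, V=0.92; Q1=3.67, Q2=1.83; dissipated=2.667
Final charges: Q1=3.67, Q2=1.83, Q3=16.00, Q4=13.50, Q5=8.00

Answer: 1.83 μC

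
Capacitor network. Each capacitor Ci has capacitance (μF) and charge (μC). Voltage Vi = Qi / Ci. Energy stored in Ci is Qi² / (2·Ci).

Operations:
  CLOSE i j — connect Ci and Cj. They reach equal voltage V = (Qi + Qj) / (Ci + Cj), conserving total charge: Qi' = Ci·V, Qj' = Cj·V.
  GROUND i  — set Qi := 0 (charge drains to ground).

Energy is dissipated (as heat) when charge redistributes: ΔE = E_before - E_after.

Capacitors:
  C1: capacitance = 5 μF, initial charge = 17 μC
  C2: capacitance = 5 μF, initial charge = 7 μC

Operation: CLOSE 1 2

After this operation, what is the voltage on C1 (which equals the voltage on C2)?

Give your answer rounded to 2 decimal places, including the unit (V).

Initial: C1(5μF, Q=17μC, V=3.40V), C2(5μF, Q=7μC, V=1.40V)
Op 1: CLOSE 1-2: Q_total=24.00, C_total=10.00, V=2.40; Q1=12.00, Q2=12.00; dissipated=5.000

Answer: 2.40 V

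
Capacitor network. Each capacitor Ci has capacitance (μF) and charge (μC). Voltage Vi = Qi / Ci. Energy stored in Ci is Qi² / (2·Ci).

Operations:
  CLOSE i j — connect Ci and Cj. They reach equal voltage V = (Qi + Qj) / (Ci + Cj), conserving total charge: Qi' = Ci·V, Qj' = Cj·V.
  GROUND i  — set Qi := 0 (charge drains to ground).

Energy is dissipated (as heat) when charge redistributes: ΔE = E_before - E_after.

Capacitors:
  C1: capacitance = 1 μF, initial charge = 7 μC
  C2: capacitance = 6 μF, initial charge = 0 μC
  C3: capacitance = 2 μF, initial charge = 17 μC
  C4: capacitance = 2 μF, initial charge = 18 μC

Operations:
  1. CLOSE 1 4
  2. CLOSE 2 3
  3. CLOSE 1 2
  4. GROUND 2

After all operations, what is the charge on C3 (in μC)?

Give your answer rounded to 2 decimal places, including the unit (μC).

Answer: 4.25 μC

Derivation:
Initial: C1(1μF, Q=7μC, V=7.00V), C2(6μF, Q=0μC, V=0.00V), C3(2μF, Q=17μC, V=8.50V), C4(2μF, Q=18μC, V=9.00V)
Op 1: CLOSE 1-4: Q_total=25.00, C_total=3.00, V=8.33; Q1=8.33, Q4=16.67; dissipated=1.333
Op 2: CLOSE 2-3: Q_total=17.00, C_total=8.00, V=2.12; Q2=12.75, Q3=4.25; dissipated=54.188
Op 3: CLOSE 1-2: Q_total=21.08, C_total=7.00, V=3.01; Q1=3.01, Q2=18.07; dissipated=16.519
Op 4: GROUND 2: Q2=0; energy lost=27.215
Final charges: Q1=3.01, Q2=0.00, Q3=4.25, Q4=16.67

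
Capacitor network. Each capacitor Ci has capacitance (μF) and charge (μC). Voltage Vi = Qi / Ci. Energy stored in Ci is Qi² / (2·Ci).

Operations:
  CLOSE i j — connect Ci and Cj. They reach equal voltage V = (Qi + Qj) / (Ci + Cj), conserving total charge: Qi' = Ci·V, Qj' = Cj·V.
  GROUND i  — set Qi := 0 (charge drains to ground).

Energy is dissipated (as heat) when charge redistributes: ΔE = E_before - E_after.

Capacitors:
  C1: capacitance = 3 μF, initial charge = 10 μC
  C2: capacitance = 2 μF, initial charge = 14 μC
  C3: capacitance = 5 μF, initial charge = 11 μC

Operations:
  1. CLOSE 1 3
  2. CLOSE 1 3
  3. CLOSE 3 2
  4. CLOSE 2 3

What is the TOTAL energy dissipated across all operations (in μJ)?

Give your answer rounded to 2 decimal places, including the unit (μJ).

Initial: C1(3μF, Q=10μC, V=3.33V), C2(2μF, Q=14μC, V=7.00V), C3(5μF, Q=11μC, V=2.20V)
Op 1: CLOSE 1-3: Q_total=21.00, C_total=8.00, V=2.62; Q1=7.88, Q3=13.12; dissipated=1.204
Op 2: CLOSE 1-3: Q_total=21.00, C_total=8.00, V=2.62; Q1=7.88, Q3=13.12; dissipated=0.000
Op 3: CLOSE 3-2: Q_total=27.12, C_total=7.00, V=3.88; Q3=19.38, Q2=7.75; dissipated=13.672
Op 4: CLOSE 2-3: Q_total=27.12, C_total=7.00, V=3.88; Q2=7.75, Q3=19.38; dissipated=0.000
Total dissipated: 14.876 μJ

Answer: 14.88 μJ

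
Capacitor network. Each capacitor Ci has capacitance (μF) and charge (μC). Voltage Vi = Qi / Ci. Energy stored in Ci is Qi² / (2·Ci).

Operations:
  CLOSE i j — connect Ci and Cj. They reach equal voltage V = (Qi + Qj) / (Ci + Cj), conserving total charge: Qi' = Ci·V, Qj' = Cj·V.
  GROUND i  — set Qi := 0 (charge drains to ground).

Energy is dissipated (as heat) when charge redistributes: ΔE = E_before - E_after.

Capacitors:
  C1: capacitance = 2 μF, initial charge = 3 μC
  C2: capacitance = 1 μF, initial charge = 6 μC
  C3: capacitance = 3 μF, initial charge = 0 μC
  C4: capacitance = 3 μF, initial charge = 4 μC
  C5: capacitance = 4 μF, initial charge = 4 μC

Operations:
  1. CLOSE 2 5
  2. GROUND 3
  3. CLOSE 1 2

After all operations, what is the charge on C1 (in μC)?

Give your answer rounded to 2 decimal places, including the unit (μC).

Initial: C1(2μF, Q=3μC, V=1.50V), C2(1μF, Q=6μC, V=6.00V), C3(3μF, Q=0μC, V=0.00V), C4(3μF, Q=4μC, V=1.33V), C5(4μF, Q=4μC, V=1.00V)
Op 1: CLOSE 2-5: Q_total=10.00, C_total=5.00, V=2.00; Q2=2.00, Q5=8.00; dissipated=10.000
Op 2: GROUND 3: Q3=0; energy lost=0.000
Op 3: CLOSE 1-2: Q_total=5.00, C_total=3.00, V=1.67; Q1=3.33, Q2=1.67; dissipated=0.083
Final charges: Q1=3.33, Q2=1.67, Q3=0.00, Q4=4.00, Q5=8.00

Answer: 3.33 μC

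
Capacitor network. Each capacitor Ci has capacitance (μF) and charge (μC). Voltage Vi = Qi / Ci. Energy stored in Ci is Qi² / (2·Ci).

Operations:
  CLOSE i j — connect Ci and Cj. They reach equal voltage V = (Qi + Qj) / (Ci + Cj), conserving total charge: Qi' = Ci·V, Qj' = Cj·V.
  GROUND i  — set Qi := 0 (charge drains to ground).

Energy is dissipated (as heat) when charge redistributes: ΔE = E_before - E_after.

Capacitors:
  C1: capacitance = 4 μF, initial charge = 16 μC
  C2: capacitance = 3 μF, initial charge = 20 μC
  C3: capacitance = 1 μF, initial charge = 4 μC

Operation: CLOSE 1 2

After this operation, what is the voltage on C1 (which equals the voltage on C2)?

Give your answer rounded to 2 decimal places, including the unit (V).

Initial: C1(4μF, Q=16μC, V=4.00V), C2(3μF, Q=20μC, V=6.67V), C3(1μF, Q=4μC, V=4.00V)
Op 1: CLOSE 1-2: Q_total=36.00, C_total=7.00, V=5.14; Q1=20.57, Q2=15.43; dissipated=6.095

Answer: 5.14 V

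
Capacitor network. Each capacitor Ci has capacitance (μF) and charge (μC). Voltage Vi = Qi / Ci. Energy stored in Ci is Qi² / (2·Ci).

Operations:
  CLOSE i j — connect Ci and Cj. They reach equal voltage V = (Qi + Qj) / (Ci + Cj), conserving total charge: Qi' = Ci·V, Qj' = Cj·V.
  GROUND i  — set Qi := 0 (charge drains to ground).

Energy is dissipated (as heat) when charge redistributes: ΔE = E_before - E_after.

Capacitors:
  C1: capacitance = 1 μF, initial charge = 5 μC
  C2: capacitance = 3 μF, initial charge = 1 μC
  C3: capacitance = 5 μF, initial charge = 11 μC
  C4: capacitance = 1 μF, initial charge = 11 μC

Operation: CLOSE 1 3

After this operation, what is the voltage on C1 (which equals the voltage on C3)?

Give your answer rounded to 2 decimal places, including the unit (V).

Answer: 2.67 V

Derivation:
Initial: C1(1μF, Q=5μC, V=5.00V), C2(3μF, Q=1μC, V=0.33V), C3(5μF, Q=11μC, V=2.20V), C4(1μF, Q=11μC, V=11.00V)
Op 1: CLOSE 1-3: Q_total=16.00, C_total=6.00, V=2.67; Q1=2.67, Q3=13.33; dissipated=3.267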